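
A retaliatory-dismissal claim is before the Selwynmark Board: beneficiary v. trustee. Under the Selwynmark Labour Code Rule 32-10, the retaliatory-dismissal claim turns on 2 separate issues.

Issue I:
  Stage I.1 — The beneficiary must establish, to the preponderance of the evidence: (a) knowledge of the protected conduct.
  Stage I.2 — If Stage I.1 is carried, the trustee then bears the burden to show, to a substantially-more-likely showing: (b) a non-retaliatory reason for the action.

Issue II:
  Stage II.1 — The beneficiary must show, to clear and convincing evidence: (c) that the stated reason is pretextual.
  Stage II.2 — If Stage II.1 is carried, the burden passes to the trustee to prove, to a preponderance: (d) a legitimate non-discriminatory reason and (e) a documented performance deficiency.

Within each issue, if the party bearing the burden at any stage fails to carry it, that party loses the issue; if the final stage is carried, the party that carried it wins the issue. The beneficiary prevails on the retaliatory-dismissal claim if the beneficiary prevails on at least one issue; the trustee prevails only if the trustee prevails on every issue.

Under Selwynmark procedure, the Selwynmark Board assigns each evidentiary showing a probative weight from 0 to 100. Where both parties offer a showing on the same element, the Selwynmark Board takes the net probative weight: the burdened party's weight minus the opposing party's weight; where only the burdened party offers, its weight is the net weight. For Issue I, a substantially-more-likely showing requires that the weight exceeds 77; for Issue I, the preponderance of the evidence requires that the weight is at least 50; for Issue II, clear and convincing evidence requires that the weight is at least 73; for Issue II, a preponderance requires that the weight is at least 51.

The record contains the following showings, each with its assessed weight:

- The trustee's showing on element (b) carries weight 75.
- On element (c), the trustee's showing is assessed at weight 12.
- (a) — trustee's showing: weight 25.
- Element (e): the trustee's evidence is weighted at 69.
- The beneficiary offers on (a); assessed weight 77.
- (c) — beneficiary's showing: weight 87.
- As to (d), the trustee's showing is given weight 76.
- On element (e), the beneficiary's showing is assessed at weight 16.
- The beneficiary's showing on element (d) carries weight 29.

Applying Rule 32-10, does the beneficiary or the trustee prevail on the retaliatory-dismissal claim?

beneficiary

— Issue I —
At Stage I.1 the beneficiary must meet the preponderance of the evidence (weight is at least 50): on (a) the weight is 77 less the opposing 25 gives net 52, ≥ 50, so (a) meets the standard.
  Stage I.1 carried; the burden shifts to the trustee.
At Stage I.2 the trustee must meet a substantially-more-likely showing (weight exceeds 77): on (b) the weight is 75, ≤ 77, so (b) does not meet the standard.
  Not every element is met, so the trustee fails to carry Stage I.2.
The analysis ends at Stage I.2; the beneficiary prevails on this issue.
— Issue II —
Stage II.1 (beneficiary, clear and convincing evidence, weight is at least 73): (c) net 87−12=75 ≥ 73 — meets.
  Stage II.1 is satisfied; the onus moves to the trustee.
Stage II.2 (trustee, a preponderance, weight is at least 51): (d) net 76−29=47 < 51 — fails; (e) net 69−16=53 ≥ 51 — meets.
  Not every element is met, so the trustee fails to carry Stage II.2.
The beneficiary prevails on this issue.
Per-issue: Issue I → beneficiary; Issue II → beneficiary. The beneficiary must prevail on at least one issue; overall, the beneficiary prevails.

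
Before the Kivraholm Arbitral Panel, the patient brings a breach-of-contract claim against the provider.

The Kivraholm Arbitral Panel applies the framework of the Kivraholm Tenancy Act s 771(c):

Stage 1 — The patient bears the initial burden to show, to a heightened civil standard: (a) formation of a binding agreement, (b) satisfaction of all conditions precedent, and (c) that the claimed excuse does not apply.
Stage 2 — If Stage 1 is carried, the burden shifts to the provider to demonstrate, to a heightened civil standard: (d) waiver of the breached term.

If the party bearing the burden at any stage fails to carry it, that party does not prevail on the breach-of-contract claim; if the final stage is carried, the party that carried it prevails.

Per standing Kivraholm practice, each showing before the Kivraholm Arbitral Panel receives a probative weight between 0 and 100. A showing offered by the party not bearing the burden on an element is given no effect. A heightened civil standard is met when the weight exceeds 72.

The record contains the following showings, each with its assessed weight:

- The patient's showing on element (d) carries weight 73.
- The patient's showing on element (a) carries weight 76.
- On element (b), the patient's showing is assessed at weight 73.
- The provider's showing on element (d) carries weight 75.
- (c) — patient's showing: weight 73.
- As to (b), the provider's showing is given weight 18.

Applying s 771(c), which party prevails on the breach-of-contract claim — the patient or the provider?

Stage 1 — burden on patient; standard: a heightened civil standard (weight exceeds 72).
    (a): 76 > 72 [met]
    (b): 73 (provider's 18 disregarded) > 72 [met]
    (c): 73 > 72 [met]
  Stage 1 carried; the burden shifts to the provider.
Stage 2 — burden on provider; standard: a heightened civil standard (weight exceeds 72).
    (d): 75 (patient's 73 disregarded) > 72 [met]
  Stage 2 carried; the final stage is satisfied.
Every stage carried; the provider prevails.

provider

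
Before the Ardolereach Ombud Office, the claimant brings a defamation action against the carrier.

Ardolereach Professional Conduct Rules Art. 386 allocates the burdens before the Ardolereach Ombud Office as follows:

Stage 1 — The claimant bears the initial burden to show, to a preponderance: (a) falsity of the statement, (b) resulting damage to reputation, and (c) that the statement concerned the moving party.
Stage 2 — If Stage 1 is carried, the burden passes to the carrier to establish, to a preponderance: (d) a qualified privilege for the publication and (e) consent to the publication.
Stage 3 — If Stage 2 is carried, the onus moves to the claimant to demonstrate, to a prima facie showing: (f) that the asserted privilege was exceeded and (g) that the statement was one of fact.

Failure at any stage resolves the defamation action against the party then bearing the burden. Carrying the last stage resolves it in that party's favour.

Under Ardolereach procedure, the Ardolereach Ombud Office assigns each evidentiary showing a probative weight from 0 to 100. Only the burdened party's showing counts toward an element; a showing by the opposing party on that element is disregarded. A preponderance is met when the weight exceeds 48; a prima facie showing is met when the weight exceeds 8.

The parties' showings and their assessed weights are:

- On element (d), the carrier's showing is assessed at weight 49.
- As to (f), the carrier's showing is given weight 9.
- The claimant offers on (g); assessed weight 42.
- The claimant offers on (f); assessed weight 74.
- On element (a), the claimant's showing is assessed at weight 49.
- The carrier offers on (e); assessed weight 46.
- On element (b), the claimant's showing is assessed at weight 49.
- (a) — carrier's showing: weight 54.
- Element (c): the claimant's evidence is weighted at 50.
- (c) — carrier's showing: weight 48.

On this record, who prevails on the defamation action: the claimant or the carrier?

Stage 1 (claimant, a preponderance, weight exceeds 48): (a) 49 (carrier's 54 disregarded) > 48 — meets; (b) 49 > 48 — meets; (c) 50 (carrier's 48 disregarded) > 48 — meets.
  Stage 1 is satisfied; the onus moves to the carrier.
Stage 2 (carrier, a preponderance, weight exceeds 48): (d) 49 > 48 — meets; (e) 46 ≤ 48 — fails.
  Not every element is met, so the carrier fails to carry Stage 2.
So the claimant prevails.

claimant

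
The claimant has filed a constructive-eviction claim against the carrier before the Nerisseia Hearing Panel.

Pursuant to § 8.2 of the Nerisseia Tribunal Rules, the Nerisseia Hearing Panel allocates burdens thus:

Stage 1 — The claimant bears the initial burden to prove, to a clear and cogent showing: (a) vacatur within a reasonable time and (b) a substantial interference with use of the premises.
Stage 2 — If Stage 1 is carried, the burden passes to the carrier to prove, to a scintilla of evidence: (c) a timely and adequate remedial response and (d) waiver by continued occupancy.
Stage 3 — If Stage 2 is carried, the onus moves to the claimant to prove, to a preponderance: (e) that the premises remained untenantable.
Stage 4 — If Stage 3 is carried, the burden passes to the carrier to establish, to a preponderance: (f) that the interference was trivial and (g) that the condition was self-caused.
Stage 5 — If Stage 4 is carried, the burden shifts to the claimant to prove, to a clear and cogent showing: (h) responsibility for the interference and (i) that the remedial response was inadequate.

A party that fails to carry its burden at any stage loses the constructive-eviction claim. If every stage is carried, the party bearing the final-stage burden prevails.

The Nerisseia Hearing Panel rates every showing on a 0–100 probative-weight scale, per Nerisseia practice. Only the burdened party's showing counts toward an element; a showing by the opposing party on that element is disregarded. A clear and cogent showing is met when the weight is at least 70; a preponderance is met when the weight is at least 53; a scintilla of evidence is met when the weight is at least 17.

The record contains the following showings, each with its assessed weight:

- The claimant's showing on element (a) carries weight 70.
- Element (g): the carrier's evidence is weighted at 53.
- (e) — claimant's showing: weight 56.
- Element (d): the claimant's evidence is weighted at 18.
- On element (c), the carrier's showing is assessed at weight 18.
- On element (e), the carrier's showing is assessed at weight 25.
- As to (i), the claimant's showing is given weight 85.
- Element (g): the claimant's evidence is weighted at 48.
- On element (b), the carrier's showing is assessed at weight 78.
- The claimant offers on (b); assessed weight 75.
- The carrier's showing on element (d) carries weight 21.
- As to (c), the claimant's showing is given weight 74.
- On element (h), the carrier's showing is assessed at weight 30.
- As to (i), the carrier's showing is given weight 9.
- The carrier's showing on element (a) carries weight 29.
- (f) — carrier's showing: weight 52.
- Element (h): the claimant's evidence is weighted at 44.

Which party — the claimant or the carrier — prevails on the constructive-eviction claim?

claimant

At Stage 1 the claimant must meet a clear and cogent showing (weight is at least 70): on (a) the weight is 70 (the carrier's 29 is given no effect), ≥ 70, so (a) meets the standard; on (b) the weight is 75 (the carrier's 78 is given no effect), ≥ 70, so (b) meets the standard.
  The claimant carries Stage 1; the carrier now bears the burden.
At Stage 2 the carrier must meet a scintilla of evidence (weight is at least 17): on (c) the weight is 18 (the claimant's 74 is given no effect), ≥ 17, so (c) meets the standard; on (d) the weight is 21 (the claimant's 18 is given no effect), which does reach 17, so (d) meets the standard.
  Stage 2 carried; the burden shifts to the claimant.
At Stage 3 the claimant must meet a preponderance (weight is at least 53): on (e) the weight is 56 (the carrier's 25 is given no effect), which does reach 53, so (e) meets the standard.
  Stage 3 carried; the burden shifts to the carrier.
At Stage 4 the carrier must meet a preponderance (weight is at least 53): on (f) the weight is 52, < 53, so (f) does not meet the standard; on (g) the weight is 53 (the claimant's 48 is given no effect), ≥ 53, so (g) meets the standard.
  Not every element is met, so the carrier fails to carry Stage 4.
The analysis ends at Stage 4; the claimant prevails.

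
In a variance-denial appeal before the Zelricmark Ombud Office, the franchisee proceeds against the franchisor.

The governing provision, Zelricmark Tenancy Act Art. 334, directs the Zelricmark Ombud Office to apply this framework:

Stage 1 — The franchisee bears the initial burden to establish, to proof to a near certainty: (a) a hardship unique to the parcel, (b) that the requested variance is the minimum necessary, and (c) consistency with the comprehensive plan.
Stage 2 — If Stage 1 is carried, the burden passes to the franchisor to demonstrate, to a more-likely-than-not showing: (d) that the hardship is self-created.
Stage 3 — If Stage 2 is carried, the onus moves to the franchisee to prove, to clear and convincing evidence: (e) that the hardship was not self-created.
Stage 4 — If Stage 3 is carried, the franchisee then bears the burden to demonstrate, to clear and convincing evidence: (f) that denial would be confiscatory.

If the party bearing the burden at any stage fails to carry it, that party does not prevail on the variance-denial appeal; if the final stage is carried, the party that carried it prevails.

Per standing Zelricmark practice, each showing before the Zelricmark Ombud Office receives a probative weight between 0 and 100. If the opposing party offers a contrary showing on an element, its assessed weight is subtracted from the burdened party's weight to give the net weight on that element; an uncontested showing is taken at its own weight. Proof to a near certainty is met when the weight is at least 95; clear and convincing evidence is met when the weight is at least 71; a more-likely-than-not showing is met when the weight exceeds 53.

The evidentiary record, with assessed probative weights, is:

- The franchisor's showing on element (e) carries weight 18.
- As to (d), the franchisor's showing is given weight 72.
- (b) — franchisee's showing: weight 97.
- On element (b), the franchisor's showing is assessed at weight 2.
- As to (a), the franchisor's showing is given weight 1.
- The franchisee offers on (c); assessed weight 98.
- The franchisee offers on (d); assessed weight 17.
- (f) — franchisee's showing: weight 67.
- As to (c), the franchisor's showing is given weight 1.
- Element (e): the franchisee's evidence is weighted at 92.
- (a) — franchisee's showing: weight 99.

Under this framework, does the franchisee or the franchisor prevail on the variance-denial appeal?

franchisor

Stage 1 (franchisee, proof to a near certainty, weight is at least 95): (a) net 99−1=98 ≥ 95 — meets; (b) net 97−2=95 ≥ 95 — meets; (c) net 98−1=97 ≥ 95 — meets.
  Stage 1 carried; the burden shifts to the franchisor.
Stage 2 (franchisor, a more-likely-than-not showing, weight exceeds 53): (d) net 72−17=55 > 53 — meets.
  The franchisor carries Stage 2; the franchisee now bears the burden.
Stage 3 (franchisee, clear and convincing evidence, weight is at least 71): (e) net 92−18=74 ≥ 71 — meets.
  All elements met. The franchisee retains the burden for Stage 4.
Stage 4 (franchisee, clear and convincing evidence, weight is at least 71): (f) 67 < 71 — fails.
  Not every element is met, so the franchisee fails to carry Stage 4.
The analysis ends at Stage 4; the franchisor prevails.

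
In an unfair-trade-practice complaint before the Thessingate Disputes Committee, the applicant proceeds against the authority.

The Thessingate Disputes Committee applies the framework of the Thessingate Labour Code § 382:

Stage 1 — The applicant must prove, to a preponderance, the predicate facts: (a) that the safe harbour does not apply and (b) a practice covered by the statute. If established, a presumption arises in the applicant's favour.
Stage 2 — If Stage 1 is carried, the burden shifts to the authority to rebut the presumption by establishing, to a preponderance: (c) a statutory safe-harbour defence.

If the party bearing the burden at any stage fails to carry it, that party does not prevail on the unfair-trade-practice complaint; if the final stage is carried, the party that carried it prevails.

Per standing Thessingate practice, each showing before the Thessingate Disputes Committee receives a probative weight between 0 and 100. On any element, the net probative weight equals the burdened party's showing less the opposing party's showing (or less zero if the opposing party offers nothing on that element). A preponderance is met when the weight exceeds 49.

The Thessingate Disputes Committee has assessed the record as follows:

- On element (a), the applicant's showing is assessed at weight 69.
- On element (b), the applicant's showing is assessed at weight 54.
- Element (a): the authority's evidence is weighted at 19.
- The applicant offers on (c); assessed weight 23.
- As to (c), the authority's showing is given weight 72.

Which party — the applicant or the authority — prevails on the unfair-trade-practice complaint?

Stage 1 (applicant, a preponderance, weight exceeds 49): (a) net 69−19=50 > 49 — meets; (b) 54 > 49 — meets.
  Stage 1 is satisfied; the onus moves to the authority.
Stage 2 (authority, a preponderance, weight exceeds 49): (c) net 72−23=49 ≤ 49 — fails.
  The authority does not carry Stage 2.
The applicant prevails.

applicant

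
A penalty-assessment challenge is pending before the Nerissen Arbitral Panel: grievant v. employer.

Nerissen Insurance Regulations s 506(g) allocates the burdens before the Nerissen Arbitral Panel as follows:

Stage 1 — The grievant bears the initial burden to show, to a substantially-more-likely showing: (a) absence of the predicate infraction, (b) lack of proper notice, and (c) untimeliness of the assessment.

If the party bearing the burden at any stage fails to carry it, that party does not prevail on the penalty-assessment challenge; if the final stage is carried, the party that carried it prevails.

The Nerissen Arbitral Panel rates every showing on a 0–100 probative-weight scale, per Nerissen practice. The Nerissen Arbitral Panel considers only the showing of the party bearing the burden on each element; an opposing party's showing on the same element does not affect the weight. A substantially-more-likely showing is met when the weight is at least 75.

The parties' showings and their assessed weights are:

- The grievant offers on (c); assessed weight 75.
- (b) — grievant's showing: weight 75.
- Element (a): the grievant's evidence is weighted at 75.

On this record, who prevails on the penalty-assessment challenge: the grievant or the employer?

grievant

Stage 1 — burden on grievant; standard: a substantially-more-likely showing (weight is at least 75).
    (a): 75 ≥ 75 [met]
    (b): 75 ≥ 75 [met]
    (c): 75 ≥ 75 [met]
  The grievant carries the last stage.
All stages carried — the grievant prevails.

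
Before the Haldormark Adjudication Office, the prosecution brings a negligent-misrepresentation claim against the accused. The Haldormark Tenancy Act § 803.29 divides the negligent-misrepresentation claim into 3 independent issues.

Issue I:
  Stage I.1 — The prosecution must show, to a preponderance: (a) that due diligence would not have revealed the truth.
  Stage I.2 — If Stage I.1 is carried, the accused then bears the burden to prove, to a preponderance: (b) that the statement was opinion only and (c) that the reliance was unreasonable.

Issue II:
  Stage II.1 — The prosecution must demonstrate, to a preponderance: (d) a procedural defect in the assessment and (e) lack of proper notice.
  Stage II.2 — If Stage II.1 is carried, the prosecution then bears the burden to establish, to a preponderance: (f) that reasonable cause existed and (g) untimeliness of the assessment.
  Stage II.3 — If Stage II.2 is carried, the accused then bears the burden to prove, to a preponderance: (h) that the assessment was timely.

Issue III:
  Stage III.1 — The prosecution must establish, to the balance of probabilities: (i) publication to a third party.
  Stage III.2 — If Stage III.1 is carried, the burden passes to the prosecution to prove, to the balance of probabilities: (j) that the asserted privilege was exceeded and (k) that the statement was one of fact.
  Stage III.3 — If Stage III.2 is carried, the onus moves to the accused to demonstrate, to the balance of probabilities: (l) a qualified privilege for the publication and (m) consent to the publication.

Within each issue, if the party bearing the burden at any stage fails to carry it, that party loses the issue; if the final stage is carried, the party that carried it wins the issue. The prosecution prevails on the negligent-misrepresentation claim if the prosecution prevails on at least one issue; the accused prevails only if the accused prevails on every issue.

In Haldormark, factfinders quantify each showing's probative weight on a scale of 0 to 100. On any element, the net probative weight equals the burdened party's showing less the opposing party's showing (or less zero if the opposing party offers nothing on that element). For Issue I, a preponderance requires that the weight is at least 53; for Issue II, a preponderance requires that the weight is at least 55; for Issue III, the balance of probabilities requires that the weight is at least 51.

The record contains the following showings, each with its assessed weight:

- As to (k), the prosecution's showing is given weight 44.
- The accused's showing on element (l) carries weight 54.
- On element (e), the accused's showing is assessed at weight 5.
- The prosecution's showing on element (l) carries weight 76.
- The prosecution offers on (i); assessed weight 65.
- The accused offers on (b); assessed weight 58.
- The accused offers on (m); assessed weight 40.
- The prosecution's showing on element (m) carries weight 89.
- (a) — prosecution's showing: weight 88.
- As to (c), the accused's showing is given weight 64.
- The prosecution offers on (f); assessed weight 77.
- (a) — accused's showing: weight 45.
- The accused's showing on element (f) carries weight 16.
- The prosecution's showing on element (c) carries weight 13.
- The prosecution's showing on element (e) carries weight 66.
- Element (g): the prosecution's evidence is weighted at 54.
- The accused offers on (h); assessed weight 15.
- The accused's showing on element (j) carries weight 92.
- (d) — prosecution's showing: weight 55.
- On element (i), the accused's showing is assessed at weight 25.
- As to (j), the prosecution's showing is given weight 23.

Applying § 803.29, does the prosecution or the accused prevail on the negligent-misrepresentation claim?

— Issue I —
Stage I.1 — burden on prosecution; standard: a preponderance (weight is at least 53).
    (a): 88 − 45 = 43 < 53 [not met]
  Not every element is met, so the prosecution fails to carry Stage I.1.
The analysis ends at Stage I.1; the accused prevails on this issue.
— Issue II —
Stage II.1 (prosecution, a preponderance, weight is at least 55): (d) 55 ≥ 55 — meets; (e) net 66−5=61 ≥ 55 — meets.
  Stage II.1 carried; the burden remains with the prosecution.
Stage II.2 (prosecution, a preponderance, weight is at least 55): (f) net 77−16=61 ≥ 55 — meets; (g) 54 < 55 — fails.
  Stage II.2 not carried; the prosecution fails its burden.
So the accused prevails on this issue.
— Issue III —
Stage III.1 (prosecution, the balance of probabilities, weight is at least 51): (i) net 65−25=40 < 51 — fails.
  Not every element is met, so the prosecution fails to carry Stage III.1.
So the accused prevails on this issue.
Per-issue: Issue I → accused; Issue II → accused; Issue III → accused. The prosecution must prevail on at least one issue; overall, the accused prevails.

accused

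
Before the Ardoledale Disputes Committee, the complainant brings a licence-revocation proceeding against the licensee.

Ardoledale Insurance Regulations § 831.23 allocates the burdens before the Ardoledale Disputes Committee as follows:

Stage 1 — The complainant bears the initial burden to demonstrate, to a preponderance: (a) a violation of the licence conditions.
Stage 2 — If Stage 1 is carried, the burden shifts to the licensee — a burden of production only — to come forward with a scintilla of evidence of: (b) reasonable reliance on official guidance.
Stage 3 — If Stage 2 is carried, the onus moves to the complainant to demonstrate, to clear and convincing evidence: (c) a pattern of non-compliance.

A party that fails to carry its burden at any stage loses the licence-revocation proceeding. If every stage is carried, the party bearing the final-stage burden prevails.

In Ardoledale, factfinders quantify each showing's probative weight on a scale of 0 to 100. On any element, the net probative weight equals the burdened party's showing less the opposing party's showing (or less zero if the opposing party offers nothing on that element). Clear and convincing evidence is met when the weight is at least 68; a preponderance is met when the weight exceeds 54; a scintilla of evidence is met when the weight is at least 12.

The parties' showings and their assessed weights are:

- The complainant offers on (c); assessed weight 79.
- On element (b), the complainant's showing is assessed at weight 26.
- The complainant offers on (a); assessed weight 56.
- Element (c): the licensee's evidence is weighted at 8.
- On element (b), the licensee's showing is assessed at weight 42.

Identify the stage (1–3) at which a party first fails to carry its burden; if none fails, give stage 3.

Stage 1 (complainant, a preponderance, weight exceeds 54): (a) 56 > 54 — meets.
  The complainant carries Stage 1; the licensee now bears the burden.
Stage 2 (licensee, a scintilla of evidence, weight is at least 12): (b) net 42−26=16 ≥ 12 — meets.
  The licensee carries Stage 2; the complainant now bears the burden.
Stage 3 (complainant, clear and convincing evidence, weight is at least 68): (c) net 79−8=71 ≥ 68 — meets.
  All elements met at the final stage.
With every stage satisfied, the complainant prevails.

stage 3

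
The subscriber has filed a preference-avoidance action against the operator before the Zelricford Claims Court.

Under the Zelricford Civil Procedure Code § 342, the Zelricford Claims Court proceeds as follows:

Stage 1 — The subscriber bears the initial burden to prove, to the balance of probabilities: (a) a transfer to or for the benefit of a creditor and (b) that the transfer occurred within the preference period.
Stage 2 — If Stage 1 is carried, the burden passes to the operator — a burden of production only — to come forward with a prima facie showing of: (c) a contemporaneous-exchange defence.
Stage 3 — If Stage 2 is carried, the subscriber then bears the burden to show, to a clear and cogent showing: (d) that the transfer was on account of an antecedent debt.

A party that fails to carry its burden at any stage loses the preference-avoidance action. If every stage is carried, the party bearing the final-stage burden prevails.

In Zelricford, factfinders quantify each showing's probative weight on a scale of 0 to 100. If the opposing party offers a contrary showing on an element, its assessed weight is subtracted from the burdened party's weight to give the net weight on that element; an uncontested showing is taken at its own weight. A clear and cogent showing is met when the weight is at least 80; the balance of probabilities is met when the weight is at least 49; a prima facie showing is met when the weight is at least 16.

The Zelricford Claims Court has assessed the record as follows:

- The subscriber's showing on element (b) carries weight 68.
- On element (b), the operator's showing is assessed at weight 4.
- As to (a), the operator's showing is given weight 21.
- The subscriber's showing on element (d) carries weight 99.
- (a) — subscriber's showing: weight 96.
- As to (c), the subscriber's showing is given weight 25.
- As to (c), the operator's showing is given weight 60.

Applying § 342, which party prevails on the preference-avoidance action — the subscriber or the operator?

subscriber

Stage 1 (subscriber, the balance of probabilities, weight is at least 49): (a) net 96−21=75 ≥ 49 — meets; (b) net 68−4=64 ≥ 49 — meets.
  Stage 1 carried; the burden shifts to the operator.
Stage 2 (operator, a prima facie showing, weight is at least 16): (c) net 60−25=35 ≥ 16 — meets.
  The operator carries Stage 2; the subscriber now bears the burden.
Stage 3 (subscriber, a clear and cogent showing, weight is at least 80): (d) 99 ≥ 80 — meets.
  The subscriber carries the last stage.
Every stage carried; the subscriber prevails.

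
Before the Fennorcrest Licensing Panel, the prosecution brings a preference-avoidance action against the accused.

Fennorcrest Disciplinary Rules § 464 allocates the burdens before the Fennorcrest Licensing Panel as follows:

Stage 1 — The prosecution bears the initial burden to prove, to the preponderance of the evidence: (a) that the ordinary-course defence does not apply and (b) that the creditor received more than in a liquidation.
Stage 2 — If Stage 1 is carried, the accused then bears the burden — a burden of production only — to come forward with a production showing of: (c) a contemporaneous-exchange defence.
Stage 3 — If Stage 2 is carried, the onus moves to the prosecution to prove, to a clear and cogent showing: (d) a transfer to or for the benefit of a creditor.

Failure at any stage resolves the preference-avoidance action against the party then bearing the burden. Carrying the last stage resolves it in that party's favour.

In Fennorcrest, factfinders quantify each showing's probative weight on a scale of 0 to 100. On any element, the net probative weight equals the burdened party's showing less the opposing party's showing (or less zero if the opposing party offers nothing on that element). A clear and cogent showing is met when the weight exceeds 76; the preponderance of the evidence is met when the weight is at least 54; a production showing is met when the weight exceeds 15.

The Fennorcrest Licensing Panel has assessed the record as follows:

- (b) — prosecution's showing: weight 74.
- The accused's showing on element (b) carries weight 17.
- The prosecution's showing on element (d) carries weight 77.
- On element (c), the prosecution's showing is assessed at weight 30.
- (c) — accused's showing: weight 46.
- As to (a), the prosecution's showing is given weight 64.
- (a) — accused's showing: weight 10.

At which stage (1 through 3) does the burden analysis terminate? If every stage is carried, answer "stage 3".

Stage 1 — burden on prosecution; standard: the preponderance of the evidence (weight is at least 54).
    (a): 64 − 10 = 54 ≥ 54 [met]
    (b): 74 − 17 = 57 ≥ 54 [met]
  The prosecution carries Stage 1; the accused now bears the burden.
Stage 2 — burden on accused; standard: a production showing (weight exceeds 15).
    (c): 46 − 30 = 16 > 15 [met]
  All elements met. The burden passes to the prosecution.
Stage 3 — burden on prosecution; standard: a clear and cogent showing (weight exceeds 76).
    (d): 77 > 76 [met]
  Stage 3 carried; the final stage is satisfied.
Every stage carried; the prosecution prevails.

stage 3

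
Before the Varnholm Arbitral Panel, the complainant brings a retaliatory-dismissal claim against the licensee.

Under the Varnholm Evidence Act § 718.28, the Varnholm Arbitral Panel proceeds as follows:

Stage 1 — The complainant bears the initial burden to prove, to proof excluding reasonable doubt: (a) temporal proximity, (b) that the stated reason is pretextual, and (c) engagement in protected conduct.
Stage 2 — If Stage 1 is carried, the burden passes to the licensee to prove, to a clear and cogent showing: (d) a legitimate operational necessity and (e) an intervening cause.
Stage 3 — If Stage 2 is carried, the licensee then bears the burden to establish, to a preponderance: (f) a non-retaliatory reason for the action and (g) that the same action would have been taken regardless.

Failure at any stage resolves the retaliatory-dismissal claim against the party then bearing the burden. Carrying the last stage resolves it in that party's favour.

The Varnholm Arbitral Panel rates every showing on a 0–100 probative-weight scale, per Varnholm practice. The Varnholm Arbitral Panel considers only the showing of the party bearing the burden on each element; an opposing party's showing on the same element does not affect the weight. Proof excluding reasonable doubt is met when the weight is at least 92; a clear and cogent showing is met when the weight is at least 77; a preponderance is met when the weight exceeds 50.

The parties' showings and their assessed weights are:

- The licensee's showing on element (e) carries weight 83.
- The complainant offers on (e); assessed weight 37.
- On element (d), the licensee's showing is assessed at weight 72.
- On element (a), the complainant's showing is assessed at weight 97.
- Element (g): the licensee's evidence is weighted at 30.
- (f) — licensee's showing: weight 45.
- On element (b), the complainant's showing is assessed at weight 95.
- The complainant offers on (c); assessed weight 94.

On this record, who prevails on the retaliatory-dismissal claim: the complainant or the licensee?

complainant

Stage 1 (complainant, proof excluding reasonable doubt, weight is at least 92): (a) 97 ≥ 92 — meets; (b) 95 ≥ 92 — meets; (c) 94 ≥ 92 — meets.
  Stage 1 is satisfied; the onus moves to the licensee.
Stage 2 (licensee, a clear and cogent showing, weight is at least 77): (d) 72 < 77 — fails; (e) 83 (complainant's 37 disregarded) ≥ 77 — meets.
  Not every element is met, so the licensee fails to carry Stage 2.
The analysis ends at Stage 2; the complainant prevails.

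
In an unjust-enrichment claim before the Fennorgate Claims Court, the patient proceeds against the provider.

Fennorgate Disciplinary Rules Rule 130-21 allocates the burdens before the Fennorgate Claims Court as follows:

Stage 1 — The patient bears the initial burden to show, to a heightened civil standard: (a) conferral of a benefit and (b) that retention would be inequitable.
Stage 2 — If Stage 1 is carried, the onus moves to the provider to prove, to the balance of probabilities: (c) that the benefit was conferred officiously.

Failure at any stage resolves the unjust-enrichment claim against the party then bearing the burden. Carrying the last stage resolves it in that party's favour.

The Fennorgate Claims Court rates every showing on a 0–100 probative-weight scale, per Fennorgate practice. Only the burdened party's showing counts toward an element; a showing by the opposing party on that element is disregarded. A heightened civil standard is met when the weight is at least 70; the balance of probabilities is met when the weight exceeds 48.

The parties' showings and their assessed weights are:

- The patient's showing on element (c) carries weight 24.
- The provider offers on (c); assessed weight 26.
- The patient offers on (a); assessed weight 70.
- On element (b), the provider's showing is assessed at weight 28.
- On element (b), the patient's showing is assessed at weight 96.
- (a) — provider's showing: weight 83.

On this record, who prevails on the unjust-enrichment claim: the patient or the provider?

Stage 1 — burden on patient; standard: a heightened civil standard (weight is at least 70).
    (a): 70 (provider's 83 disregarded) ≥ 70 [met]
    (b): 96 (provider's 28 disregarded) ≥ 70 [met]
  Stage 1 carried; the burden shifts to the provider.
Stage 2 — burden on provider; standard: the balance of probabilities (weight exceeds 48).
    (c): 26 (patient's 24 disregarded) ≤ 48 [not met]
  Stage 2 not carried; the provider fails its burden.
The patient prevails.

patient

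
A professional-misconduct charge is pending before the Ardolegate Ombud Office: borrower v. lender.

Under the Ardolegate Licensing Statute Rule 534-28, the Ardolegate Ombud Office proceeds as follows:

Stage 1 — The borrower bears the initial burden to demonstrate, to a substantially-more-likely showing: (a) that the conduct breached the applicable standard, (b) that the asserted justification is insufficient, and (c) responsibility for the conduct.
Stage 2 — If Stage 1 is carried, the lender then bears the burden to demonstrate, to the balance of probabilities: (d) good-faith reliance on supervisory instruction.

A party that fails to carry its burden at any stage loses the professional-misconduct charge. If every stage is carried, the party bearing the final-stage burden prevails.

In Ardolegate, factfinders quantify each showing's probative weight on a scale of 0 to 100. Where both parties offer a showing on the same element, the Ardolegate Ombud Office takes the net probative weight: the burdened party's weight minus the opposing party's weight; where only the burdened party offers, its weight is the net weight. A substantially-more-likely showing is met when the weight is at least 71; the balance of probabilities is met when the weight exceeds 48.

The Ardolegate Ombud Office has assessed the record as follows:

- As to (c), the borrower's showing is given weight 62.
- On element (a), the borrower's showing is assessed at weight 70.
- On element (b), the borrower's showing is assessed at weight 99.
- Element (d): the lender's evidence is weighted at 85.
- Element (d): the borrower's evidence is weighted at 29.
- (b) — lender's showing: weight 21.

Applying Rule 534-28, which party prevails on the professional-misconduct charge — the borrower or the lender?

lender

Stage 1 — burden on borrower; standard: a substantially-more-likely showing (weight is at least 71).
    (a): 70 < 71 [not met]
    (b): 99 − 21 = 78 ≥ 71 [met]
    (c): 62 < 71 [not met]
  Not every element is met, so the borrower fails to carry Stage 1.
The lender prevails.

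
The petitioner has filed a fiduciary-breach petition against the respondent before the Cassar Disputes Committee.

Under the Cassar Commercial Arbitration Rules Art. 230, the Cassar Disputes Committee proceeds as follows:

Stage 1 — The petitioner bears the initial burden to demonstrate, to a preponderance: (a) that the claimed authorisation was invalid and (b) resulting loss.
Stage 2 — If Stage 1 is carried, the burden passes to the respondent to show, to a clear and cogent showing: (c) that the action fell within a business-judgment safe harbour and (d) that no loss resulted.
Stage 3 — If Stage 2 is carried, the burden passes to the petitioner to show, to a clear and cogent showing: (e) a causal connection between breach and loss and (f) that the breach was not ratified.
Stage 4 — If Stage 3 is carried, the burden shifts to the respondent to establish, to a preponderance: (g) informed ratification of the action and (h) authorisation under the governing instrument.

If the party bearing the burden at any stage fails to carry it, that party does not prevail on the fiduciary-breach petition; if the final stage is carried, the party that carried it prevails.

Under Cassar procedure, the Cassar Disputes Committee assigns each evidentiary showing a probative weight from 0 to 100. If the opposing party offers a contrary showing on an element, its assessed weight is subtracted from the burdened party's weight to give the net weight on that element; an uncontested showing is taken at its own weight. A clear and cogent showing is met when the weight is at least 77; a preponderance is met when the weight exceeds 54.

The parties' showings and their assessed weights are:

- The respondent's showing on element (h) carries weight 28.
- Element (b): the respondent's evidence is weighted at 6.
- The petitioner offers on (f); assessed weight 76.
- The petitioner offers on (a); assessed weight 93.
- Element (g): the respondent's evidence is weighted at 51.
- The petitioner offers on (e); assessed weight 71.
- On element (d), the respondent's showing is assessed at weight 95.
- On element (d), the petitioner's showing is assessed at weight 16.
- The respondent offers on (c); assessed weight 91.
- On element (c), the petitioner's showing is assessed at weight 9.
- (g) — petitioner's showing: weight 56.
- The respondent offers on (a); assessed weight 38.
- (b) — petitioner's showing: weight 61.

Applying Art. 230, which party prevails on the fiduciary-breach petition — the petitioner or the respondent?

respondent

Stage 1 — burden on petitioner; standard: a preponderance (weight exceeds 54).
    (a): 93 − 38 = 55 > 54 [met]
    (b): 61 − 6 = 55 > 54 [met]
  Stage 1 carried; the burden shifts to the respondent.
Stage 2 — burden on respondent; standard: a clear and cogent showing (weight is at least 77).
    (c): 91 − 9 = 82 ≥ 77 [met]
    (d): 95 − 16 = 79 ≥ 77 [met]
  Stage 2 is satisfied; the onus moves to the petitioner.
Stage 3 — burden on petitioner; standard: a clear and cogent showing (weight is at least 77).
    (e): 71 < 77 [not met]
    (f): 76 < 77 [not met]
  Not every element is met, so the petitioner fails to carry Stage 3.
So the respondent prevails.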